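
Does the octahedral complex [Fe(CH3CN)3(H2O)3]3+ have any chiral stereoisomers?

There are 2 geometric isomers: CH3CN mer; CH3CN fac.
Each arrangement has an internal mirror plane or centre of symmetry, so none is chiral.

no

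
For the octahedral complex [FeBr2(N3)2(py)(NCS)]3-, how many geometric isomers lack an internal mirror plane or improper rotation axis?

There are 6 geometric isomers: Br trans, N3 trans; Br trans, N3 cis; Br cis, N3 cis (3 arrangements, 2 chiral); Br cis, N3 trans.
Of these, 2 lack any improper symmetry element and so occur as enantiomeric pairs, giving 6 + 2 = 8 stereoisomers in total.

2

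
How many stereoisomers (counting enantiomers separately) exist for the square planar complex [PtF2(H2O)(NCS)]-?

2

In a square planar complex each vertex has one trans partner and two cis neighbours.
There are 2 geometric isomers: F cis; F trans.
Each arrangement has an internal mirror plane or centre of symmetry, so none is chiral.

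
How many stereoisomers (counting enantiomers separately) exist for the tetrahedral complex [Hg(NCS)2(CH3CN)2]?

1

Only one geometric arrangement is possible.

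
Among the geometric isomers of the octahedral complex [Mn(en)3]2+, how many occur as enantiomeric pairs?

An octahedron has six vertices in three trans pairs; every non-trans pair is cis.
Each en is bidentate and must span two cis positions.
Only one geometric arrangement is possible; it has no improper symmetry element, so it exists as a pair of enantiomers (2 stereoisomers).

1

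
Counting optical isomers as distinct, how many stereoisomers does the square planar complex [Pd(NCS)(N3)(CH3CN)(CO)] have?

3

In a square planar complex each vertex has one trans partner and two cis neighbours.
There are 3 geometric isomers: (CH3CN/N3 trans, CO/NCS trans); (CH3CN/NCS trans, CO/N3 trans); (CH3CN/CO trans, N3/NCS trans).
Each arrangement has an internal mirror plane or centre of symmetry, so none is chiral.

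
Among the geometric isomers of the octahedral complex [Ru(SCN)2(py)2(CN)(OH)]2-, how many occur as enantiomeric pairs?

In an octahedral complex each vertex has one trans partner and four cis neighbours.
The distinct arrangements are (6 in all): SCN trans, py trans; SCN cis, py cis (3 arrangements, 2 chiral); SCN cis, py trans; SCN trans, py cis.
Of these, 2 lack any improper symmetry element and so occur as enantiomeric pairs, giving 6 + 2 = 8 stereoisomers in total.

2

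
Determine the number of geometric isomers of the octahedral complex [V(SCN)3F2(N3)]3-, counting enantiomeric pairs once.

The six octahedral sites form three mutually perpendicular trans pairs.
The distinct arrangements are (3 in all): SCN mer, F trans; SCN mer, F cis; SCN fac, F cis.

3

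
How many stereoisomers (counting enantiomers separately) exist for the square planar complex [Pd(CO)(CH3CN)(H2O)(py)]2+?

3

In a square planar complex each vertex has one trans partner and two cis neighbours.
The distinct arrangements are (3 in all): (CH3CN/H2O trans, CO/py trans); (CH3CN/py trans, CO/H2O trans); (CH3CN/CO trans, H2O/py trans).
Each arrangement has an internal mirror plane or centre of symmetry, so none is chiral.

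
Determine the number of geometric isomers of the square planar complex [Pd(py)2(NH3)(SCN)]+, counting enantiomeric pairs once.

2

In a square planar complex each vertex has one trans partner and two cis neighbours.
Working through the distinct placements yields 2 geometric isomers: py cis; py trans.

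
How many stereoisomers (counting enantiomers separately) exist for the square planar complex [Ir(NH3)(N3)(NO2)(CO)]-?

A square has two trans pairs of vertices; adjacent vertices are cis.
Systematic placement gives 3 geometric isomers: (CO/NH3 trans, N3/NO2 trans); (CO/NO2 trans, N3/NH3 trans); (CO/N3 trans, NH3/NO2 trans).
Each arrangement has an internal mirror plane or centre of symmetry, so none is chiral.

3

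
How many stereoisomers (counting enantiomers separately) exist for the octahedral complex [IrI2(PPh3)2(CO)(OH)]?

The distinct arrangements are (6 in all): I cis, PPh3 trans; I cis, PPh3 cis (3 arrangements, 2 chiral); I trans, PPh3 trans; I trans, PPh3 cis.
Of these, 2 lack any improper symmetry element and so occur as enantiomeric pairs, giving 6 + 2 = 8 stereoisomers in total.

8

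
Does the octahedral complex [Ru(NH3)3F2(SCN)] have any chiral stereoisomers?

no

Working through the distinct placements yields 3 geometric isomers: NH3 mer, F trans; NH3 fac, F cis; NH3 mer, F cis.
Each arrangement has an internal mirror plane or centre of symmetry, so none is chiral.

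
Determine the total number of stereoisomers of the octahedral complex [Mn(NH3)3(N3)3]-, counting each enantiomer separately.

An octahedron has six vertices in three trans pairs; every non-trans pair is cis.
Working through the distinct placements yields 2 geometric isomers: NH3 mer; NH3 fac.
Each arrangement has an internal mirror plane or centre of symmetry, so none is chiral.

2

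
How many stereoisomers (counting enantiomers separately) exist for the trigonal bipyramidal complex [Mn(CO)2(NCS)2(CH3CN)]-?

6

In a trigonal bipyramid the two axial positions differ from the three equatorial ones.
Exhaustive case analysis gives 5 geometric isomers.
One of these lacks any improper symmetry element and so occurs as an enantiomeric pair, giving 5 + 1 = 6 stereoisomers in total.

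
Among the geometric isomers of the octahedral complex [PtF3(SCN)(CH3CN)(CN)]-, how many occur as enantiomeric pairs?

1

In an octahedral complex each vertex has one trans partner and four cis neighbours.
There are 4 geometric isomers: F mer (3 arrangements); F fac (chiral).
One of these lacks any improper symmetry element and so occurs as an enantiomeric pair, giving 4 + 1 = 5 stereoisomers in total.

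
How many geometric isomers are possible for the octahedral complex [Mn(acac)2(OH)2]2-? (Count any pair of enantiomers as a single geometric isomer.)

2

Each acac is bidentate and must span two cis positions.
Working through the distinct placements yields 2 geometric isomers: OH trans; OH cis (chiral).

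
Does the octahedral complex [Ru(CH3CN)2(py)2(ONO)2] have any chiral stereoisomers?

Systematic placement gives 5 geometric isomers: CH3CN trans, py trans, ONO trans; CH3CN trans, py cis, ONO cis; CH3CN cis, py trans, ONO cis; CH3CN cis, py cis, ONO cis (chiral); CH3CN cis, py cis, ONO trans.
One of these lacks any improper symmetry element and so occurs as an enantiomeric pair, giving 5 + 1 = 6 stereoisomers in total.

yes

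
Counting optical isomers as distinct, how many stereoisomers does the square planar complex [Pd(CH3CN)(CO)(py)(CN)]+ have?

A square has two trans pairs of vertices; adjacent vertices are cis.
The distinct arrangements are (3 in all): (CH3CN/CO trans, CN/py trans); (CH3CN/py trans, CN/CO trans); (CH3CN/CN trans, CO/py trans).
Each arrangement has an internal mirror plane or centre of symmetry, so none is chiral.

3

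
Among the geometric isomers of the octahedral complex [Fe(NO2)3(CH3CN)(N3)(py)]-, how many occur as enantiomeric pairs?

1

The distinct arrangements are (4 in all): NO2 mer (3 arrangements); NO2 fac (chiral).
One of these lacks any improper symmetry element and so occurs as an enantiomeric pair, giving 4 + 1 = 5 stereoisomers in total.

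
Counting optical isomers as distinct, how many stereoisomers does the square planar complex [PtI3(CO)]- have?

1

Only one geometric arrangement is possible.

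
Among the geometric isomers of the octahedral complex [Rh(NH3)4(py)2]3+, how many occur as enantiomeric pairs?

The six octahedral sites form three mutually perpendicular trans pairs.
Working through the distinct placements yields 2 geometric isomers: py trans; py cis.
Each arrangement has an internal mirror plane or centre of symmetry, so none is chiral.

0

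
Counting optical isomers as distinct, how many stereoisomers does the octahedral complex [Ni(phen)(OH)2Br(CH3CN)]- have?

6

Each phen is bidentate and must span two cis positions.
The distinct arrangements are (4 in all): OH cis (3 arrangements, 2 chiral); OH trans.
Of these, 2 lack any improper symmetry element and so occur as enantiomeric pairs, giving 4 + 2 = 6 stereoisomers in total.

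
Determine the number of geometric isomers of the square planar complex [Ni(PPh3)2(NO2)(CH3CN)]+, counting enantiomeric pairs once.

In a square planar complex each vertex has one trans partner and two cis neighbours.
There are 2 geometric isomers: PPh3 cis; PPh3 trans.

2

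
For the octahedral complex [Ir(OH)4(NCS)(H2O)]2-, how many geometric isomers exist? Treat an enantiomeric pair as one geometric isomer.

2

The six octahedral sites form three mutually perpendicular trans pairs.
Working through the distinct placements yields 2 geometric isomers: NCS and H2O mutually trans; NCS and H2O mutually cis.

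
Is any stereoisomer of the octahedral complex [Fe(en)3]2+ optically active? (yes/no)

yes

In an octahedral complex each vertex has one trans partner and four cis neighbours.
Each en is bidentate and must span two cis positions.
Only one geometric arrangement is possible; it has no improper symmetry element, so it exists as a pair of enantiomers (2 stereoisomers).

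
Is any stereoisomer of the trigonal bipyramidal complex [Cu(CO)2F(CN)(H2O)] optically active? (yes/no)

Placing the ligands in turn and identifying arrangements related by rotation or reflection leaves 7 distinct geometric isomers.
Of these, 3 lack any improper symmetry element and so occur as enantiomeric pairs, giving 7 + 3 = 10 stereoisomers in total.

yes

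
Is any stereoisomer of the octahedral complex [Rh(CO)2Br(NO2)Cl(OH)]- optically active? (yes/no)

yes

An octahedron has six vertices in three trans pairs; every non-trans pair is cis.
Exhaustive case analysis gives 9 geometric isomers.
Of these, 6 lack any improper symmetry element and so occur as enantiomeric pairs, giving 9 + 6 = 15 stereoisomers in total.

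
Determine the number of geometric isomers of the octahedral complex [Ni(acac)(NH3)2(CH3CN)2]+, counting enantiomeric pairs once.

3

The six octahedral sites form three mutually perpendicular trans pairs.
Each acac is bidentate and must span two cis positions.
There are 3 geometric isomers: NH3 cis, CH3CN trans; NH3 cis, CH3CN cis (chiral); NH3 trans, CH3CN cis.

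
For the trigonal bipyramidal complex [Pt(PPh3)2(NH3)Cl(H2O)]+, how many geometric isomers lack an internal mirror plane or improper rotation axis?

3

Exhaustive case analysis gives 7 geometric isomers.
Of these, 3 lack any improper symmetry element and so occur as enantiomeric pairs, giving 7 + 3 = 10 stereoisomers in total.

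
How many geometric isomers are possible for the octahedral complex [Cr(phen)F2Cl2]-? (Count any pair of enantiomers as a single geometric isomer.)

Each phen is bidentate and must span two cis positions.
Working through the distinct placements yields 3 geometric isomers: F cis, Cl trans; F cis, Cl cis (chiral); F trans, Cl cis.

3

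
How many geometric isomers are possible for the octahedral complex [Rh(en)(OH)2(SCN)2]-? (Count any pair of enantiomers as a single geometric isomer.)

3

The six octahedral sites form three mutually perpendicular trans pairs.
Each en is bidentate and must span two cis positions.
There are 3 geometric isomers: OH trans, SCN cis; OH cis, SCN cis (chiral); OH cis, SCN trans.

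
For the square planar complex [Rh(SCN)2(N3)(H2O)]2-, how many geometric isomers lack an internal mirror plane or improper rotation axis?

Systematic placement gives 2 geometric isomers: SCN cis; SCN trans.
Each arrangement has an internal mirror plane or centre of symmetry, so none is chiral.

0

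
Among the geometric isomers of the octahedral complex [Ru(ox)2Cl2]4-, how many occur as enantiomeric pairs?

An octahedron has six vertices in three trans pairs; every non-trans pair is cis.
Each ox is bidentate and must span two cis positions.
The distinct arrangements are (2 in all): Cl trans; Cl cis (chiral).
One of these lacks any improper symmetry element and so occurs as an enantiomeric pair, giving 2 + 1 = 3 stereoisomers in total.

1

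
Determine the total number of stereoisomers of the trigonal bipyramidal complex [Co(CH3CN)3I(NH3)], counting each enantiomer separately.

A trigonal bipyramid has two axial and three equatorial sites, which are chemically inequivalent.
The distinct arrangements are (4 in all): I equatorial, NH3 equatorial; I axial, NH3 equatorial; I equatorial, NH3 axial; I axial, NH3 axial.
Each arrangement has an internal mirror plane or centre of symmetry, so none is chiral.

4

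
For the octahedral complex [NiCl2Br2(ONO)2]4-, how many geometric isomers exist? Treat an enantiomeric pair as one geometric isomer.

There are 5 geometric isomers: Cl trans, Br trans, ONO trans; Cl cis, Br trans, ONO cis; Cl cis, Br cis, ONO trans; Cl cis, Br cis, ONO cis (chiral); Cl trans, Br cis, ONO cis.

5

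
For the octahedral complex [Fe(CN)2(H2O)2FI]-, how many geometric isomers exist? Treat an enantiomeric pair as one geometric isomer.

6

In an octahedral complex each vertex has one trans partner and four cis neighbours.
Systematic placement gives 6 geometric isomers: CN trans, H2O cis; CN trans, H2O trans; CN cis, H2O cis (3 arrangements, 2 chiral); CN cis, H2O trans.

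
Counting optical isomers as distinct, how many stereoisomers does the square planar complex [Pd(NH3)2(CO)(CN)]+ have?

2

Systematic placement gives 2 geometric isomers: NH3 cis; NH3 trans.
Each arrangement has an internal mirror plane or centre of symmetry, so none is chiral.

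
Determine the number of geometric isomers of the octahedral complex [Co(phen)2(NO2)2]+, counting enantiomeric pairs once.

2

In an octahedral complex each vertex has one trans partner and four cis neighbours.
Each phen is bidentate and must span two cis positions.
Working through the distinct placements yields 2 geometric isomers: NO2 trans; NO2 cis (chiral).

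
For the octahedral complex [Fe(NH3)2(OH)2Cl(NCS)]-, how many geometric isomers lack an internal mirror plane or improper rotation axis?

2

An octahedron has six vertices in three trans pairs; every non-trans pair is cis.
Working through the distinct placements yields 6 geometric isomers: NH3 trans, OH trans; NH3 cis, OH cis (3 arrangements, 2 chiral); NH3 cis, OH trans; NH3 trans, OH cis.
Of these, 2 lack any improper symmetry element and so occur as enantiomeric pairs, giving 6 + 2 = 8 stereoisomers in total.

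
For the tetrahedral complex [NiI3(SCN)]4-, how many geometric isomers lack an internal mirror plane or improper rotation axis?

In a tetrahedral complex all four positions are equivalent and every pair of ligands is adjacent — there is no cis/trans distinction.
Only one geometric arrangement is possible.

0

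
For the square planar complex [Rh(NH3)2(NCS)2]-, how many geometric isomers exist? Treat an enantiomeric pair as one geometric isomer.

Systematic placement gives 2 geometric isomers: NH3 cis; NH3 trans.

2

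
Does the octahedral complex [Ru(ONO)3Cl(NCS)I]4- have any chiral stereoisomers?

yes

The six octahedral sites form three mutually perpendicular trans pairs.
Working through the distinct placements yields 4 geometric isomers: ONO mer (3 arrangements); ONO fac (chiral).
One of these lacks any improper symmetry element and so occurs as an enantiomeric pair, giving 4 + 1 = 5 stereoisomers in total.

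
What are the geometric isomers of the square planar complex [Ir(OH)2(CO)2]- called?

A square has two trans pairs of vertices; adjacent vertices are cis.
Systematic placement gives 2 geometric isomers: OH cis; OH trans.

cis and trans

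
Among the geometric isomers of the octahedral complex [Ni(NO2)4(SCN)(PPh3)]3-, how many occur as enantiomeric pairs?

An octahedron has six vertices in three trans pairs; every non-trans pair is cis.
Working through the distinct placements yields 2 geometric isomers: SCN and PPh3 mutually trans; SCN and PPh3 mutually cis.
Each arrangement has an internal mirror plane or centre of symmetry, so none is chiral.

0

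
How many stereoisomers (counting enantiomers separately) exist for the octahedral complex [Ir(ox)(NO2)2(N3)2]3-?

4

The six octahedral sites form three mutually perpendicular trans pairs.
Each ox is bidentate and must span two cis positions.
The distinct arrangements are (3 in all): NO2 cis, N3 trans; NO2 cis, N3 cis (chiral); NO2 trans, N3 cis.
One of these lacks any improper symmetry element and so occurs as an enantiomeric pair, giving 3 + 1 = 4 stereoisomers in total.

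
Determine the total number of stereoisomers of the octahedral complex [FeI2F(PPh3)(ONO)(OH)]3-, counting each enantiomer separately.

In an octahedral complex each vertex has one trans partner and four cis neighbours.
Systematic enumeration (placing each ligand type in turn and discarding arrangements equivalent by rotation or reflection) gives 9 geometric isomers.
Of these, 6 lack any improper symmetry element and so occur as enantiomeric pairs, giving 9 + 6 = 15 stereoisomers in total.

15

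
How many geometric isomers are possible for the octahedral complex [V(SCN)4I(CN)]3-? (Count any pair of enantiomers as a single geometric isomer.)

An octahedron has six vertices in three trans pairs; every non-trans pair is cis.
There are 2 geometric isomers: I and CN mutually trans; I and CN mutually cis.

2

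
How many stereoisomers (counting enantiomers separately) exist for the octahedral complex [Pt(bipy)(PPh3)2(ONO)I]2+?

6

In an octahedral complex each vertex has one trans partner and four cis neighbours.
Each bipy is bidentate and must span two cis positions.
The distinct arrangements are (4 in all): PPh3 cis (3 arrangements, 2 chiral); PPh3 trans.
Of these, 2 lack any improper symmetry element and so occur as enantiomeric pairs, giving 4 + 2 = 6 stereoisomers in total.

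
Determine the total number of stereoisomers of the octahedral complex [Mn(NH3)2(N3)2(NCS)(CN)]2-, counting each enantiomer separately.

8

In an octahedral complex each vertex has one trans partner and four cis neighbours.
There are 6 geometric isomers: NH3 trans, N3 cis; NH3 cis, N3 cis (3 arrangements, 2 chiral); NH3 trans, N3 trans; NH3 cis, N3 trans.
Of these, 2 lack any improper symmetry element and so occur as enantiomeric pairs, giving 6 + 2 = 8 stereoisomers in total.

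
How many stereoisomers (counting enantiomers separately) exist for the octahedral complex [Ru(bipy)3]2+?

Each bipy is bidentate and must span two cis positions.
Only one geometric arrangement is possible; it has no improper symmetry element, so it exists as a pair of enantiomers (2 stereoisomers).

2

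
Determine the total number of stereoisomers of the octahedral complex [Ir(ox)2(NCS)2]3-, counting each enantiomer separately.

An octahedron has six vertices in three trans pairs; every non-trans pair is cis.
Each ox is bidentate and must span two cis positions.
Working through the distinct placements yields 2 geometric isomers: NCS trans; NCS cis (chiral).
One of these lacks any improper symmetry element and so occurs as an enantiomeric pair, giving 2 + 1 = 3 stereoisomers in total.

3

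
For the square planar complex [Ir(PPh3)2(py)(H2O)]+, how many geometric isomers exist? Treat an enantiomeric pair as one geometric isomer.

In a square planar complex each vertex has one trans partner and two cis neighbours.
Working through the distinct placements yields 2 geometric isomers: PPh3 cis; PPh3 trans.

2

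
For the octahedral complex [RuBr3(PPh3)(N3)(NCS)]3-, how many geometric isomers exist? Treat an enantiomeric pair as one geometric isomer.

4

In an octahedral complex each vertex has one trans partner and four cis neighbours.
The distinct arrangements are (4 in all): Br mer (3 arrangements); Br fac (chiral).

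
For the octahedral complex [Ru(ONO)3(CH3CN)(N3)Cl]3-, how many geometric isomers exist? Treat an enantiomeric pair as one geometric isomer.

4

An octahedron has six vertices in three trans pairs; every non-trans pair is cis.
Systematic placement gives 4 geometric isomers: ONO mer (3 arrangements); ONO fac (chiral).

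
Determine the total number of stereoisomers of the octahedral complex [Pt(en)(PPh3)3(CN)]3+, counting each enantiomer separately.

In an octahedral complex each vertex has one trans partner and four cis neighbours.
Each en is bidentate and must span two cis positions.
Working through the distinct placements yields 2 geometric isomers: PPh3 fac; PPh3 mer.
Each arrangement has an internal mirror plane or centre of symmetry, so none is chiral.

2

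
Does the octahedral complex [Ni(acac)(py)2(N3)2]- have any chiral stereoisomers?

The six octahedral sites form three mutually perpendicular trans pairs.
Each acac is bidentate and must span two cis positions.
The distinct arrangements are (3 in all): py cis, N3 trans; py trans, N3 cis; py cis, N3 cis (chiral).
One of these lacks any improper symmetry element and so occurs as an enantiomeric pair, giving 3 + 1 = 4 stereoisomers in total.

yes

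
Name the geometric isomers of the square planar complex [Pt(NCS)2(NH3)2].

cis and trans

Working through the distinct placements yields 2 geometric isomers: NCS cis; NCS trans.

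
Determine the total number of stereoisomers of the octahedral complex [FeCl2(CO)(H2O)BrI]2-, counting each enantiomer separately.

In an octahedral complex each vertex has one trans partner and four cis neighbours.
Placing the ligands in turn and identifying arrangements related by rotation or reflection leaves 9 distinct geometric isomers.
Of these, 6 lack any improper symmetry element and so occur as enantiomeric pairs, giving 9 + 6 = 15 stereoisomers in total.

15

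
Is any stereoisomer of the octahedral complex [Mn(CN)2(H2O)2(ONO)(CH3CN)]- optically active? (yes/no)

The six octahedral sites form three mutually perpendicular trans pairs.
The distinct arrangements are (6 in all): CN cis, H2O cis (3 arrangements, 2 chiral); CN cis, H2O trans; CN trans, H2O cis; CN trans, H2O trans.
Of these, 2 lack any improper symmetry element and so occur as enantiomeric pairs, giving 6 + 2 = 8 stereoisomers in total.

yes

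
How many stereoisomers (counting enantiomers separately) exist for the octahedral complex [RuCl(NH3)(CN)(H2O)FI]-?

An octahedron has six vertices in three trans pairs; every non-trans pair is cis.
Systematic enumeration (placing each ligand type in turn and discarding arrangements equivalent by rotation or reflection) gives 15 geometric isomers.
Of these, 15 lack any improper symmetry element and so occur as enantiomeric pairs, giving 15 + 15 = 30 stereoisomers in total.

30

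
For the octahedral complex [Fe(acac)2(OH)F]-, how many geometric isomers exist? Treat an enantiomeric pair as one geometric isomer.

2

In an octahedral complex each vertex has one trans partner and four cis neighbours.
Each acac is bidentate and must span two cis positions.
Systematic placement gives 2 geometric isomers: OH and F mutually trans; OH and F mutually cis (chiral).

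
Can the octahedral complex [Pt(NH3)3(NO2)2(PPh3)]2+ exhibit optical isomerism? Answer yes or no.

no

In an octahedral complex each vertex has one trans partner and four cis neighbours.
Working through the distinct placements yields 3 geometric isomers: NH3 mer, NO2 cis; NH3 mer, NO2 trans; NH3 fac, NO2 cis.
Each arrangement has an internal mirror plane or centre of symmetry, so none is chiral.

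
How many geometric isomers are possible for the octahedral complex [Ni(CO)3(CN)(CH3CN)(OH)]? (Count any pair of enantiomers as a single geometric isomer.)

The six octahedral sites form three mutually perpendicular trans pairs.
There are 4 geometric isomers: CO mer (3 arrangements); CO fac (chiral).

4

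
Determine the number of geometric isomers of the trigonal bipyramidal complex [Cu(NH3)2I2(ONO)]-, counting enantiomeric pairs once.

5

In a trigonal bipyramid the two axial positions differ from the three equatorial ones.
Exhaustive case analysis gives 5 geometric isomers.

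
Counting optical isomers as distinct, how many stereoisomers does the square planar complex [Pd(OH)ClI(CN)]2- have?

3

There are 3 geometric isomers: (CN/I trans, Cl/OH trans); (CN/OH trans, Cl/I trans); (CN/Cl trans, I/OH trans).
Each arrangement has an internal mirror plane or centre of symmetry, so none is chiral.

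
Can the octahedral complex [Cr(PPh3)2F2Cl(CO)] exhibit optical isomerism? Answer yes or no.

yes

In an octahedral complex each vertex has one trans partner and four cis neighbours.
There are 6 geometric isomers: PPh3 trans, F trans; PPh3 cis, F cis (3 arrangements, 2 chiral); PPh3 trans, F cis; PPh3 cis, F trans.
Of these, 2 lack any improper symmetry element and so occur as enantiomeric pairs, giving 6 + 2 = 8 stereoisomers in total.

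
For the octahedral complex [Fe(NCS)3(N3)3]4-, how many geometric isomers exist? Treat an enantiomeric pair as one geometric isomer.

In an octahedral complex each vertex has one trans partner and four cis neighbours.
There are 2 geometric isomers: NCS mer; NCS fac.

2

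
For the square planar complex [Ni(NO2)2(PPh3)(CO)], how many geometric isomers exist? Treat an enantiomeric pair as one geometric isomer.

2

A square has two trans pairs of vertices; adjacent vertices are cis.
There are 2 geometric isomers: NO2 cis; NO2 trans.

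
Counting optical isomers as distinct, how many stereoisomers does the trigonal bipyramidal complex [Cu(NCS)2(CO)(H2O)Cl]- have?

Exhaustive case analysis gives 7 geometric isomers.
Of these, 3 lack any improper symmetry element and so occur as enantiomeric pairs, giving 7 + 3 = 10 stereoisomers in total.

10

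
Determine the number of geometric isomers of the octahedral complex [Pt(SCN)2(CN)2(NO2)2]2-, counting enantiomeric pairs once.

In an octahedral complex each vertex has one trans partner and four cis neighbours.
Systematic placement gives 5 geometric isomers: SCN trans, CN trans, NO2 trans; SCN cis, CN trans, NO2 cis; SCN trans, CN cis, NO2 cis; SCN cis, CN cis, NO2 cis (chiral); SCN cis, CN cis, NO2 trans.

5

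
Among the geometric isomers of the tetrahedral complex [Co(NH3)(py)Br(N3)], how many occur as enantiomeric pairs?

All four vertices of a tetrahedron are equivalent and mutually adjacent, so cis/trans isomerism cannot arise.
Only one geometric arrangement is possible; it has no improper symmetry element, so it exists as a pair of enantiomers (2 stereoisomers).

1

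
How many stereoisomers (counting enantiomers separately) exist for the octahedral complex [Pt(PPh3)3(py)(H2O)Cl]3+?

The six octahedral sites form three mutually perpendicular trans pairs.
There are 4 geometric isomers: PPh3 mer (3 arrangements); PPh3 fac (chiral).
One of these lacks any improper symmetry element and so occurs as an enantiomeric pair, giving 4 + 1 = 5 stereoisomers in total.

5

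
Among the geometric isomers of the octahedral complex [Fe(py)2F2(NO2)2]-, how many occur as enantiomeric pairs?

In an octahedral complex each vertex has one trans partner and four cis neighbours.
Systematic placement gives 5 geometric isomers: py trans, F trans, NO2 trans; py cis, F trans, NO2 cis; py trans, F cis, NO2 cis; py cis, F cis, NO2 cis (chiral); py cis, F cis, NO2 trans.
One of these lacks any improper symmetry element and so occurs as an enantiomeric pair, giving 5 + 1 = 6 stereoisomers in total.

1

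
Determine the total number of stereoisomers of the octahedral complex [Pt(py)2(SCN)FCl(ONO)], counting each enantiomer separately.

15

An octahedron has six vertices in three trans pairs; every non-trans pair is cis.
Systematic enumeration (placing each ligand type in turn and discarding arrangements equivalent by rotation or reflection) gives 9 geometric isomers.
Of these, 6 lack any improper symmetry element and so occur as enantiomeric pairs, giving 9 + 6 = 15 stereoisomers in total.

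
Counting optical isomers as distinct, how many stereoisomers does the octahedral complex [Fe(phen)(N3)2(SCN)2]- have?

The six octahedral sites form three mutually perpendicular trans pairs.
Each phen is bidentate and must span two cis positions.
Systematic placement gives 3 geometric isomers: N3 trans, SCN cis; N3 cis, SCN cis (chiral); N3 cis, SCN trans.
One of these lacks any improper symmetry element and so occurs as an enantiomeric pair, giving 3 + 1 = 4 stereoisomers in total.

4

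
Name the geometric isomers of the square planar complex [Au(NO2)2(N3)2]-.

A square has two trans pairs of vertices; adjacent vertices are cis.
Systematic placement gives 2 geometric isomers: NO2 cis; NO2 trans.

cis and trans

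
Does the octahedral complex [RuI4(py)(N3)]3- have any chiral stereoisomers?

The six octahedral sites form three mutually perpendicular trans pairs.
Systematic placement gives 2 geometric isomers: py and N3 mutually trans; py and N3 mutually cis.
Each arrangement has an internal mirror plane or centre of symmetry, so none is chiral.

no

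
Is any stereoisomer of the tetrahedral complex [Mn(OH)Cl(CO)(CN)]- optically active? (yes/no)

yes

All four vertices of a tetrahedron are equivalent and mutually adjacent, so cis/trans isomerism cannot arise.
Only one geometric arrangement is possible; it has no improper symmetry element, so it exists as a pair of enantiomers (2 stereoisomers).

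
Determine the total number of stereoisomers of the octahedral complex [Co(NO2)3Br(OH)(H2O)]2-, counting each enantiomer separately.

5

The six octahedral sites form three mutually perpendicular trans pairs.
Working through the distinct placements yields 4 geometric isomers: NO2 mer (3 arrangements); NO2 fac (chiral).
One of these lacks any improper symmetry element and so occurs as an enantiomeric pair, giving 4 + 1 = 5 stereoisomers in total.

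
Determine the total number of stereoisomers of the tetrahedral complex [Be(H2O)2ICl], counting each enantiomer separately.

Only one geometric arrangement is possible.

1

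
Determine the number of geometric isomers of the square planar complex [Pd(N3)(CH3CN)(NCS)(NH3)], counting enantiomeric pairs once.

3

There are 3 geometric isomers: (CH3CN/NCS trans, N3/NH3 trans); (CH3CN/NH3 trans, N3/NCS trans); (CH3CN/N3 trans, NCS/NH3 trans).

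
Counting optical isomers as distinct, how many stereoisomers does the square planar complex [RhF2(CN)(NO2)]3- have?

2

A square has two trans pairs of vertices; adjacent vertices are cis.
Working through the distinct placements yields 2 geometric isomers: F cis; F trans.
Each arrangement has an internal mirror plane or centre of symmetry, so none is chiral.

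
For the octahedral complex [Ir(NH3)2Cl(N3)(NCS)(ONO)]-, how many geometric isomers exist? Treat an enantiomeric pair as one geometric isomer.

9

In an octahedral complex each vertex has one trans partner and four cis neighbours.
Exhaustive case analysis gives 9 geometric isomers.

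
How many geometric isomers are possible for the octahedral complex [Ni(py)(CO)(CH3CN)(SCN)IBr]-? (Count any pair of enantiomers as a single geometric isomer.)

15

The six octahedral sites form three mutually perpendicular trans pairs.
Systematic enumeration (placing each ligand type in turn and discarding arrangements equivalent by rotation or reflection) gives 15 geometric isomers.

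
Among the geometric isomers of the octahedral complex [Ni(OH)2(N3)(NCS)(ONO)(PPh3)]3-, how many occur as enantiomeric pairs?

Systematic enumeration (placing each ligand type in turn and discarding arrangements equivalent by rotation or reflection) gives 9 geometric isomers.
Of these, 6 lack any improper symmetry element and so occur as enantiomeric pairs, giving 9 + 6 = 15 stereoisomers in total.

6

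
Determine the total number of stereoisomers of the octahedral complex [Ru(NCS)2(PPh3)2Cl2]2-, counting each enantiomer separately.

An octahedron has six vertices in three trans pairs; every non-trans pair is cis.
There are 5 geometric isomers: NCS trans, PPh3 trans, Cl trans; NCS cis, PPh3 cis, Cl trans; NCS cis, PPh3 trans, Cl cis; NCS cis, PPh3 cis, Cl cis (chiral); NCS trans, PPh3 cis, Cl cis.
One of these lacks any improper symmetry element and so occurs as an enantiomeric pair, giving 5 + 1 = 6 stereoisomers in total.

6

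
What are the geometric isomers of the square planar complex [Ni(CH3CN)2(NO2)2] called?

cis and trans

In a square planar complex each vertex has one trans partner and two cis neighbours.
Working through the distinct placements yields 2 geometric isomers: CH3CN cis; CH3CN trans.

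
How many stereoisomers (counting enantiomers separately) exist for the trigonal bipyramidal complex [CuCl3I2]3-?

3

In a trigonal bipyramid the two axial positions differ from the three equatorial ones.
There are 3 geometric isomers: I both equatorial; I one axial, one equatorial; I both axial.
Each arrangement has an internal mirror plane or centre of symmetry, so none is chiral.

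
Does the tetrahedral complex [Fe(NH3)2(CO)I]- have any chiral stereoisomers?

In a tetrahedral complex all four positions are equivalent and every pair of ligands is adjacent — there is no cis/trans distinction.
Only one geometric arrangement is possible.

no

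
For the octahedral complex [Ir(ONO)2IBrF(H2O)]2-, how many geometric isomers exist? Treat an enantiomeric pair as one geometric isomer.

An octahedron has six vertices in three trans pairs; every non-trans pair is cis.
Systematic enumeration (placing each ligand type in turn and discarding arrangements equivalent by rotation or reflection) gives 9 geometric isomers.

9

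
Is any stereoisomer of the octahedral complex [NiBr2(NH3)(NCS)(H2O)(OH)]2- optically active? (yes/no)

Systematic enumeration (placing each ligand type in turn and discarding arrangements equivalent by rotation or reflection) gives 9 geometric isomers.
Of these, 6 lack any improper symmetry element and so occur as enantiomeric pairs, giving 9 + 6 = 15 stereoisomers in total.

yes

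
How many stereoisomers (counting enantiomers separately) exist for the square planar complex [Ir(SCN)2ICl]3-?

Working through the distinct placements yields 2 geometric isomers: SCN cis; SCN trans.
Each arrangement has an internal mirror plane or centre of symmetry, so none is chiral.

2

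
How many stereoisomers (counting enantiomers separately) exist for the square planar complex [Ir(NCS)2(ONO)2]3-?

In a square planar complex each vertex has one trans partner and two cis neighbours.
Working through the distinct placements yields 2 geometric isomers: NCS cis; NCS trans.
Each arrangement has an internal mirror plane or centre of symmetry, so none is chiral.

2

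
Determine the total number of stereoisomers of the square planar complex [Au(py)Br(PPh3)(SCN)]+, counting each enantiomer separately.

3

A square has two trans pairs of vertices; adjacent vertices are cis.
There are 3 geometric isomers: (Br/SCN trans, PPh3/py trans); (Br/py trans, PPh3/SCN trans); (Br/PPh3 trans, SCN/py trans).
Each arrangement has an internal mirror plane or centre of symmetry, so none is chiral.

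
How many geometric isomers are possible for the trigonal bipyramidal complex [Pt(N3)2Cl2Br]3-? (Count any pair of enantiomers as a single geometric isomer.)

Exhaustive case analysis gives 5 geometric isomers.

5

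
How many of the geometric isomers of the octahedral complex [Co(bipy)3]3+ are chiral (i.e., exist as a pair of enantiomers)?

1

In an octahedral complex each vertex has one trans partner and four cis neighbours.
Each bipy is bidentate and must span two cis positions.
Only one geometric arrangement is possible; it has no improper symmetry element, so it exists as a pair of enantiomers (2 stereoisomers).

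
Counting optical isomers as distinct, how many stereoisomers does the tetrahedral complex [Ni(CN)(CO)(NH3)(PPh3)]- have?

2

Only one geometric arrangement is possible; it has no improper symmetry element, so it exists as a pair of enantiomers (2 stereoisomers).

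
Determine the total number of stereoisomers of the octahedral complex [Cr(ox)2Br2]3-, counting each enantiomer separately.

3

In an octahedral complex each vertex has one trans partner and four cis neighbours.
Each ox is bidentate and must span two cis positions.
There are 2 geometric isomers: Br trans; Br cis (chiral).
One of these lacks any improper symmetry element and so occurs as an enantiomeric pair, giving 2 + 1 = 3 stereoisomers in total.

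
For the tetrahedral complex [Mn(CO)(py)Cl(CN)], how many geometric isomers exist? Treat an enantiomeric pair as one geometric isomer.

1

All four vertices of a tetrahedron are equivalent and mutually adjacent, so cis/trans isomerism cannot arise.
Only one geometric arrangement is possible; it has no improper symmetry element, so it exists as a pair of enantiomers (2 stereoisomers).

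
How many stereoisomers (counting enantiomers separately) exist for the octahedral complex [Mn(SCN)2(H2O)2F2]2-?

The six octahedral sites form three mutually perpendicular trans pairs.
Working through the distinct placements yields 5 geometric isomers: SCN trans, H2O trans, F trans; SCN cis, H2O cis, F trans; SCN trans, H2O cis, F cis; SCN cis, H2O cis, F cis (chiral); SCN cis, H2O trans, F cis.
One of these lacks any improper symmetry element and so occurs as an enantiomeric pair, giving 5 + 1 = 6 stereoisomers in total.

6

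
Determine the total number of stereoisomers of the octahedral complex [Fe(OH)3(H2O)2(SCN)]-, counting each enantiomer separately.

An octahedron has six vertices in three trans pairs; every non-trans pair is cis.
The distinct arrangements are (3 in all): OH mer, H2O trans; OH fac, H2O cis; OH mer, H2O cis.
Each arrangement has an internal mirror plane or centre of symmetry, so none is chiral.

3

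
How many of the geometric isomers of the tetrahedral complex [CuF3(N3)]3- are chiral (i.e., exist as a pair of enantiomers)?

0

Only one geometric arrangement is possible.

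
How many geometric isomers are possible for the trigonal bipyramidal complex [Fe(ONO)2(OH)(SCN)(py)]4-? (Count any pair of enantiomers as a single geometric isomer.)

A trigonal bipyramid has two axial and three equatorial sites, which are chemically inequivalent.
Exhaustive case analysis gives 7 geometric isomers.

7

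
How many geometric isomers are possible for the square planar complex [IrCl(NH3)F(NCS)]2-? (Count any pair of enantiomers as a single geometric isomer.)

A square has two trans pairs of vertices; adjacent vertices are cis.
The distinct arrangements are (3 in all): (Cl/NCS trans, F/NH3 trans); (Cl/NH3 trans, F/NCS trans); (Cl/F trans, NCS/NH3 trans).

3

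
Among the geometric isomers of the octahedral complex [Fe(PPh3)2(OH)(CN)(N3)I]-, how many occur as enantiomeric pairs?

The six octahedral sites form three mutually perpendicular trans pairs.
Placing the ligands in turn and identifying arrangements related by rotation or reflection leaves 9 distinct geometric isomers.
Of these, 6 lack any improper symmetry element and so occur as enantiomeric pairs, giving 9 + 6 = 15 stereoisomers in total.

6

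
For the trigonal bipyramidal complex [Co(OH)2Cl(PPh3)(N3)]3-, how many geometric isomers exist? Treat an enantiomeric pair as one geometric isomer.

A trigonal bipyramid has two axial and three equatorial sites, which are chemically inequivalent.
Placing the ligands in turn and identifying arrangements related by rotation or reflection leaves 7 distinct geometric isomers.

7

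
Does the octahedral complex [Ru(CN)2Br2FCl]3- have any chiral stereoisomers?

yes

There are 6 geometric isomers: CN trans, Br trans; CN cis, Br trans; CN cis, Br cis (3 arrangements, 2 chiral); CN trans, Br cis.
Of these, 2 lack any improper symmetry element and so occur as enantiomeric pairs, giving 6 + 2 = 8 stereoisomers in total.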